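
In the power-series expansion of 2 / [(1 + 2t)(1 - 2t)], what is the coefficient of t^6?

128

Partial fractions give a closed form: a_n = (1)·(-2)^n + (1)·2^n.
At n = 6: a_6 = 128.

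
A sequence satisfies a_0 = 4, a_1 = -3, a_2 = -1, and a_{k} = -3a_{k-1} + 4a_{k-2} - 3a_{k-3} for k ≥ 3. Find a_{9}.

The ordinary generating function has denominator 1 + 3q - 4q^2 + 3q^3.
Iterating the recurrence: a_0,…,a_{9} = 4, -3, -1, -21, 68, -285, 1190, -4914, 20357, -84297.

-84297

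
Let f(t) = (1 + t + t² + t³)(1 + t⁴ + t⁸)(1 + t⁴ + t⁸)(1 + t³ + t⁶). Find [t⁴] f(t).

(1 + t + t² + t³) has coefficients 1,1,1,1 for degrees 0…3.
(1 + t⁴ + t⁸) has coefficients 1,0,0,0,1 for degrees 0…4.
Multiplying by (1 + t⁴ + t⁸) gives running coefficients 1,0,0,0,2 for degrees 0…4.
Finally multiplying by (1 + t³ + t⁶), the product of all factors after the first has coefficients 1,0,0,1,2 for degrees 0…4.
[t⁴] = 1·2 + 1·1 + 1·0 + 1·0 = 3.

3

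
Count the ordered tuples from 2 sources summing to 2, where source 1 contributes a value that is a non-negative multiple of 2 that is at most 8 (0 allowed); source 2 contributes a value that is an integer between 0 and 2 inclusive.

2

The generating function for the choices is (1 + q² + q⁴ + q⁶ + q⁸)·(1 + q + q²); the count is [q²].
(1 + q² + q⁴ + q⁶ + q⁸) has coefficients 1,0,1 for degrees 0…2.
(1 + q + q²) has coefficients 1,1,1 for degrees 0…2.
[q²] = 1·1 + 1·1 = 2.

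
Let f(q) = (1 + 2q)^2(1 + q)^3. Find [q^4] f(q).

16

(1 + 2q)^2 has coefficients 1,4,4 for degrees 0…2.
(1 + q)^3 has coefficients 1,3,3,1,0 for degrees 0…4.
[q^4] = 1·0 + 4·1 + 4·3 = 16.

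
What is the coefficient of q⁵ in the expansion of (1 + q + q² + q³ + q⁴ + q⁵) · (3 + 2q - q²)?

(1 + q + q² + q³ + q⁴ + q⁵) has coefficients 1,1,1,1,1,1 for degrees 0…5.
(3 + 2q - q²) has coefficients 3,2,-1,0,0,0 for degrees 0…5.
[q⁵] = 1·0 + 1·0 + 1·0 + 1·(-1) + 1·2 + 1·3 = 4.

4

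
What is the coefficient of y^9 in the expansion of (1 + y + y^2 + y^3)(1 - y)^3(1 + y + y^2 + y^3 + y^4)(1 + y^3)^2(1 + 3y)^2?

-24

(1 + y + y^2 + y^3) has coefficients 1,1,1,1 for degrees 0…3.
(1 - y)^3 has coefficients 1,-3,3,-1,0,0,0,0,0,0 for degrees 0…9.
Multiplying by (1 + y + y^2 + y^3 + y^4) gives running coefficients 1,-2,1,0,0,-1,2,-1,0,0 for degrees 0…9.
Multiplying by (1 + y^3)^2 gives running coefficients 1,-2,1,2,-4,1,3,-3,-1,4 for degrees 0…9.
Finally multiplying by (1 + 3y)^2, the product of all factors after the first has coefficients 1,4,-2,-10,17,-5,-27,24,8,-29 for degrees 0…9.
[y^9] = 1·(-29) + 1·8 + 1·24 + 1·(-27) = -24.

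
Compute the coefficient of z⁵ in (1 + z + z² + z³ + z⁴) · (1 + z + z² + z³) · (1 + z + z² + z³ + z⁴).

(1 + z + z² + z³ + z⁴) has coefficients 1,1,1,1,1 for degrees 0…4.
(1 + z + z² + z³) has coefficients 1,1,1,1,0,0 for degrees 0…5.
Finally multiplying by (1 + z + z² + z³ + z⁴), the product of all factors after the first has coefficients 1,2,3,4,4,3 for degrees 0…5.
[z⁵] = 1·3 + 1·4 + 1·4 + 1·3 + 1·2 = 16.

16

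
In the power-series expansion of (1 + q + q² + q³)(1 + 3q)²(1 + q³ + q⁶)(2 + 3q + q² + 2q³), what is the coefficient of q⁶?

(1 + q + q² + q³) has coefficients 1,1,1,1 for degrees 0…3.
(1 + 3q)² has coefficients 1,6,9,0,0,0,0 for degrees 0…6.
Multiplying by (1 + q³ + q⁶) gives running coefficients 1,6,9,1,6,9,1 for degrees 0…6.
Finally multiplying by (2 + 3q + q² + 2q³), the product of all factors after the first has coefficients 2,15,37,37,36,55,37 for degrees 0…6.
[q⁶] = 1·37 + 1·55 + 1·36 + 1·37 = 165.

165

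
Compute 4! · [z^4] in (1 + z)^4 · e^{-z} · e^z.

The EGF product rule gives c_4 = Σ_{k_1+k_2+k_3=4} C(4; k_1,k_2,k_3) · ∏ g_i(k_i), where (1+z)^4 gives the falling factorial (4)_k; e^{-z} gives (-1)^k; e^z gives (1)^k.
g_1(k) for k = 0…4: 1, 4, 12, 24, 24.
g_2(k) for k = 0…4: 1, -1, 1, -1, 1.
g_3(k) for k = 0…4: 1, 1, 1, 1, 1.
First combine the last two factors: h(k) = Σ_j C(k,j)·g_2(j)·g_3(k−j) for k = 0…4: 1, 0, 0, 0, 0.
c_4 = Σ_k C(4,k)·g_1(k)·h(4−k) = 1·24·1 = 24.

24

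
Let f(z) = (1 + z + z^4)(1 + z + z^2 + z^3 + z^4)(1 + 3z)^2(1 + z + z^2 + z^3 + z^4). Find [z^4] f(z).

97

(1 + z + z^4) has coefficients 1,1,0,0,1 for degrees 0…4.
(1 + z + z^2 + z^3 + z^4) has coefficients 1,1,1,1,1 for degrees 0…4.
Multiplying by (1 + 3z)^2 gives running coefficients 1,7,16,16,16 for degrees 0…4.
Finally multiplying by (1 + z + z^2 + z^3 + z^4), the product of all factors after the first has coefficients 1,8,24,40,56 for degrees 0…4.
[z^4] = 1·56 + 1·40 + 1·1 = 97.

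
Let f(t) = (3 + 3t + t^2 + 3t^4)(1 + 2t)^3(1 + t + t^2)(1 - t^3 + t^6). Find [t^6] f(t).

(3 + 3t + t^2 + 3t^4) has coefficients 3,3,1,0,3 for degrees 0…4.
(1 + 2t)^3 has coefficients 1,6,12,8,0,0,0 for degrees 0…6.
Multiplying by (1 + t + t^2) gives running coefficients 1,7,19,26,20,8,0 for degrees 0…6.
Finally multiplying by (1 - t^3 + t^6), the product of all factors after the first has coefficients 1,7,19,25,13,-11,-25 for degrees 0…6.
[t^6] = 3·(-25) + 3·(-11) + 1·13 + 3·19 = -38.

-38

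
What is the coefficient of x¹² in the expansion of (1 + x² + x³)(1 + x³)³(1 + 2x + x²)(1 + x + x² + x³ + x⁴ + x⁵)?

53

(1 + x² + x³) has coefficients 1,0,1,1 for degrees 0…3.
(1 + x³)³ has coefficients 1,0,0,3,0,0,3,0,0,1,0,0,0 for degrees 0…12.
Multiplying by (1 + 2x + x²) gives running coefficients 1,2,1,3,6,3,3,6,3,1,2,1,0 for degrees 0…12.
Finally multiplying by (1 + x + x² + x³ + x⁴ + x⁵), the product of all factors after the first has coefficients 1,3,4,7,13,16,18,22,24,22,18,16,13 for degrees 0…12.
[x¹²] = 1·13 + 1·18 + 1·22 = 53.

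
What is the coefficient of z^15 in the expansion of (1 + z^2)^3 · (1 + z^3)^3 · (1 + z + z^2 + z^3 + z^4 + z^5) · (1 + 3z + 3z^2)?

(1 + z^2)^3 has coefficients 1,0,3,0,3,0,1 for degrees 0…6.
(1 + z^3)^3 has coefficients 1,0,0,3,0,0,3,0,0,1,0,0,0,0,0,0 for degrees 0…15.
Multiplying by (1 + z + z^2 + z^3 + z^4 + z^5) gives running coefficients 1,1,1,4,4,4,6,6,6,4,4,4,1,1,1,0 for degrees 0…15.
Finally multiplying by (1 + 3z + 3z^2), the product of all factors after the first has coefficients 1,4,7,10,19,28,30,36,42,40,34,28,25,16,7,6 for degrees 0…15.
[z^15] = 1·6 + 3·16 + 3·28 + 1·40 = 178.

178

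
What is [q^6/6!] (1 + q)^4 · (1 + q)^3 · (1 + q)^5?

665280

The EGF product rule gives c_6 = Σ_{k_1+k_2+k_3=6} C(6; k_1,k_2,k_3) · ∏ g_i(k_i), where (1+q)^4 gives the falling factorial (4)_k; (1+q)^3 gives the falling factorial (3)_k; (1+q)^5 gives the falling factorial (5)_k.
g_1(k) for k = 0…6: 1, 4, 12, 24, 24, 0, 0.
g_2(k) for k = 0…6: 1, 3, 6, 6, 0, 0, 0.
g_3(k) for k = 0…6: 1, 5, 20, 60, 120, 120, 0.
First combine the last two factors: h(k) = Σ_j C(k,j)·g_2(j)·g_3(k−j) for k = 0…6: 1, 8, 56, 336, 1680, 6720, 20160.
c_6 = Σ_k C(6,k)·g_1(k)·h(6−k) = 1·1·20160 + 6·4·6720 + 15·12·1680 + 20·24·336 + 15·24·56 = 20160 + 161280 + 302400 + 161280 + 20160 = 665280.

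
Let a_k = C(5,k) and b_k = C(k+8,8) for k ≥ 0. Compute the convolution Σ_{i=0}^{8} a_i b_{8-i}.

90585

The convolution is the x^8 coefficient of A(x)B(x).
Σ = 1·12870 + 5·6435 + 10·3003 + 10·1287 + 5·495 + 1·165 + 0·45 + 0·9 + 0·1 = 90585.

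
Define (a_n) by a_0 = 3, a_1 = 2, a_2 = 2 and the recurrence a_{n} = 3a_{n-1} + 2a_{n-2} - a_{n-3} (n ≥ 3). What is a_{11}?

The ordinary generating function has denominator 1 - 3q - 2q^2 + q^3.
Iterating the recurrence: a_0,…,a_{11} = 3, 2, 2, 7, 23, 81, 282, 985, 3438, 12002, 41897, 146257.

146257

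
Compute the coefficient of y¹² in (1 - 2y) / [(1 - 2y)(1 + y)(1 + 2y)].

8191

Partial fractions give a closed form: a_n = (-1)·(-1)^n + (2)·(-2)^n.
At n = 12: a_12 = 8191.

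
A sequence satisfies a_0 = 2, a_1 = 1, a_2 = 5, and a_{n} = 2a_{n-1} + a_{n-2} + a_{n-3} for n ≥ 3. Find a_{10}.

The ordinary generating function has denominator 1 - 2x - x^2 - x^3.
Iterating the recurrence: a_0,…,a_{10} = 2, 1, 5, 13, 32, 82, 209, 532, 1355, 3451, 8789.

8789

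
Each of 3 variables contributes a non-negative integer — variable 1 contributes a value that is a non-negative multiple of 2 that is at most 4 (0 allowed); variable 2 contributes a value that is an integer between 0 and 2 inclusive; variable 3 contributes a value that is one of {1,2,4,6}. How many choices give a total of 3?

3

The generating function for the choices is (1 + t² + t⁴)·(1 + t + t²)·(t + t² + t⁴ + t⁶); the count is [t³].
(1 + t² + t⁴) has coefficients 1,0,1,0 for degrees 0…3.
(1 + t + t²) has coefficients 1,1,1,0 for degrees 0…3.
Finally multiplying by (t + t² + t⁴ + t⁶), the product of all factors after the first has coefficients 0,1,2,2 for degrees 0…3.
[t³] = 1·2 + 1·1 = 3.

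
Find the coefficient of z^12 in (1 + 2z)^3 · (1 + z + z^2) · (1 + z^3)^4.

(1 + 2z)^3 has coefficients 1,6,12,8 for degrees 0…3.
(1 + z + z^2) has coefficients 1,1,1,0,0,0,0,0,0,0,0,0,0 for degrees 0…12.
Finally multiplying by (1 + z^3)^4, the product of all factors after the first has coefficients 1,1,1,4,4,4,6,6,6,4,4,4,1 for degrees 0…12.
[z^12] = 1·1 + 6·4 + 12·4 + 8·4 = 105.

105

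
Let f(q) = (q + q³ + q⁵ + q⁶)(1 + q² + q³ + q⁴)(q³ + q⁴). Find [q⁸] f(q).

4

(q + q³ + q⁵ + q⁶) has coefficients 0,1,0,1,0,1,1 for degrees 0…6.
(1 + q² + q³ + q⁴) has coefficients 1,0,1,1,1,0,0,0,0 for degrees 0…8.
Finally multiplying by (q³ + q⁴), the product of all factors after the first has coefficients 0,0,0,1,1,1,2,2,1 for degrees 0…8.
[q⁸] = 1·2 + 1·1 + 1·1 + 1·0 = 4.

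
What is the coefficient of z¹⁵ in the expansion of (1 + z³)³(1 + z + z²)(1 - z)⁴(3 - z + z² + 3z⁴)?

(1 + z³)³ has coefficients 1,0,0,3,0,0,3,0,0,1 for degrees 0…9.
(1 + z + z²) has coefficients 1,1,1,0,0,0,0,0,0,0,0,0,0,0,0,0 for degrees 0…15.
Multiplying by (1 - z)⁴ gives running coefficients 1,-3,3,-2,3,-3,1,0,0,0,0,0,0,0,0,0 for degrees 0…15.
Finally multiplying by (3 - z + z² + 3z⁴), the product of all factors after the first has coefficients 3,-10,13,-12,17,-23,18,-10,10,-9,3,0,0,0,0,0 for degrees 0…15.
[z¹⁵] = 1·0 + 3·0 + 3·(-9) + 1·18 = -9.

-9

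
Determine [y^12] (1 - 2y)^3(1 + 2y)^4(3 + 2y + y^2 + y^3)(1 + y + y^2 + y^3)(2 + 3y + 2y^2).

(1 - 2y)^3 has coefficients 1,-6,12,-8 for degrees 0…3.
(1 + 2y)^4 has coefficients 1,8,24,32,16,0,0,0,0,0,0,0,0 for degrees 0…12.
Multiplying by (3 + 2y + y^2 + y^3) gives running coefficients 3,26,89,153,144,88,48,16,0,0,0,0,0 for degrees 0…12.
Multiplying by (1 + y + y^2 + y^3) gives running coefficients 3,29,118,271,412,474,433,296,152,64,16,0,0 for degrees 0…12.
Finally multiplying by (2 + 3y + 2y^2), the product of all factors after the first has coefficients 6,67,329,954,1873,2726,3112,2839,2058,1176,528,176,32 for degrees 0…12.
[y^12] = 1·32 − 6·176 + 12·528 − 8·1176 = -4096.

-4096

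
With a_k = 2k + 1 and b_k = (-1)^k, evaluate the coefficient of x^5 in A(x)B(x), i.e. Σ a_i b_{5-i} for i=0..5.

6

Write out a_i and b_{5-i} for i = 0,…,5 and sum the products.
Σ = 1·(-1) + 3·1 + 5·(-1) + 7·1 + 9·(-1) + 11·1 = 6.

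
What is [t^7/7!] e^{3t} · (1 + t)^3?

65124

The EGF product rule gives c_7 = Σ_{k_1+k_2=7} C(7; k_1,k_2) · ∏ g_i(k_i), where e^{3t} gives (3)^k; (1+t)^3 gives the falling factorial (3)_k.
g_1(k) for k = 0…7: 1, 3, 9, 27, 81, 243, 729, 2187.
g_2(k) for k = 0…7: 1, 3, 6, 6, 0, 0, 0, 0.
c_7 = Σ_k C(7,k)·g_1(k)·g_2(7−k) = 35·81·6 + 21·243·6 + 7·729·3 + 1·2187·1 = 17010 + 30618 + 15309 + 2187 = 65124.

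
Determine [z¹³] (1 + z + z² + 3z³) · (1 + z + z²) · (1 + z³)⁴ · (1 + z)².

(1 + z + z² + 3z³) has coefficients 1,1,1,3 for degrees 0…3.
(1 + z + z²) has coefficients 1,1,1,0,0,0,0,0,0,0,0,0,0,0 for degrees 0…13.
Multiplying by (1 + z³)⁴ gives running coefficients 1,1,1,4,4,4,6,6,6,4,4,4,1,1 for degrees 0…13.
Finally multiplying by (1 + z)², the product of all factors after the first has coefficients 1,3,4,7,13,16,18,22,24,22,18,16,13,7 for degrees 0…13.
[z¹³] = 1·7 + 1·13 + 1·16 + 3·18 = 90.

90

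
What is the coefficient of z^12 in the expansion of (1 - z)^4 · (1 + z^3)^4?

-15

(1 - z)^4 has coefficients 1,-4,6,-4,1 for degrees 0…4.
(1 + z^3)^4 has coefficients 1,0,0,4,0,0,6,0,0,4,0,0,1 for degrees 0…12.
[z^12] = 1·1 − 4·0 + 6·0 − 4·4 + 1·0 = -15.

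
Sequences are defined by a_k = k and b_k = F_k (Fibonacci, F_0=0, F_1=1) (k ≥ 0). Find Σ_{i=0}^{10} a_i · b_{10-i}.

The convolution is the t^10 coefficient of A(t)B(t).
Σ = 0·55 + 1·34 + 2·21 + 3·13 + 4·8 + 5·5 + 6·3 + 7·2 + 8·1 + 9·1 + 10·0 = 221.

221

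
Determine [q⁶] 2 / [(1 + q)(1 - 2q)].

Partial fractions give a closed form: a_n = (2/3)·(-1)^n + (4/3)·2^n.
At n = 6: a_6 = 86.

86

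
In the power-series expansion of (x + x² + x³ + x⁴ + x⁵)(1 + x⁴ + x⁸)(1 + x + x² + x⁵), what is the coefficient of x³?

(x + x² + x³ + x⁴ + x⁵) has coefficients 0,1,1,1 for degrees 0…3.
(1 + x⁴ + x⁸) has coefficients 1,0,0,0 for degrees 0…3.
Finally multiplying by (1 + x + x² + x⁵), the product of all factors after the first has coefficients 1,1,1,0 for degrees 0…3.
[x³] = 1·1 + 1·1 + 1·1 = 3.

3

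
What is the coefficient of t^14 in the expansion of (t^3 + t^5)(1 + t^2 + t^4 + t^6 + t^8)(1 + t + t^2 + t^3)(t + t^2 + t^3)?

(t^3 + t^5) has coefficients 0,0,0,1,0,1 for degrees 0…5.
(1 + t^2 + t^4 + t^6 + t^8) has coefficients 1,0,1,0,1,0,1,0,1,0,0,0,0,0,0 for degrees 0…14.
Multiplying by (1 + t + t^2 + t^3) gives running coefficients 1,1,2,2,2,2,2,2,2,2,1,1,0,0,0 for degrees 0…14.
Finally multiplying by (t + t^2 + t^3), the product of all factors after the first has coefficients 0,1,2,4,5,6,6,6,6,6,6,5,4,2,1 for degrees 0…14.
[t^14] = 1·5 + 1·6 = 11.

11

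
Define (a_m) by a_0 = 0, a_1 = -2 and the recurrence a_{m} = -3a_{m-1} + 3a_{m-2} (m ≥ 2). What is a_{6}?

The ordinary generating function has denominator 1 + 3y - 3y^2.
Iterating the recurrence: a_0,…,a_{6} = 0, -2, 6, -24, 90, -342, 1296.

1296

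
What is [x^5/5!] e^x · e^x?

The EGF product rule gives c_5 = Σ_{k_1+k_2=5} C(5; k_1,k_2) · ∏ g_i(k_i), where e^x gives (1)^k; e^x gives (1)^k.
g_1(k) for k = 0…5: 1, 1, 1, 1, 1, 1.
g_2(k) for k = 0…5: 1, 1, 1, 1, 1, 1.
c_5 = Σ_k C(5,k)·g_1(k)·g_2(5−k) = 1·1·1 + 5·1·1 + 10·1·1 + 10·1·1 + 5·1·1 + 1·1·1 = 1 + 5 + 10 + 10 + 5 + 1 = 32.

32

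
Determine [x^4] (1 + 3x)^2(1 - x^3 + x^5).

(1 + 3x)^2 has coefficients 1,6,9 for degrees 0…2.
(1 - x^3 + x^5) has coefficients 1,0,0,-1,0 for degrees 0…4.
[x^4] = 1·0 + 6·(-1) + 9·0 = -6.

-6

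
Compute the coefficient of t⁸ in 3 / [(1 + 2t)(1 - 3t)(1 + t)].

9471

Partial fractions give a closed form: a_n = (12/5)·(-2)^n + (27/20)·3^n + (-3/4)·(-1)^n.
At n = 8: a_8 = 9471.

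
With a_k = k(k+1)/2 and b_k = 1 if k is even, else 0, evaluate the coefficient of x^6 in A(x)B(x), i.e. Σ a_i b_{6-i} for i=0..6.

34

The convolution is the x^6 coefficient of A(x)B(x).
Σ = 0·1 + 1·0 + 3·1 + 6·0 + 10·1 + 15·0 + 21·1 = 34.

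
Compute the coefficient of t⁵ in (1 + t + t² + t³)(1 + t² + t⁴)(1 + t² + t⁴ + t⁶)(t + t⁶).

(1 + t + t² + t³) has coefficients 1,1,1,1 for degrees 0…3.
(1 + t² + t⁴) has coefficients 1,0,1,0,1,0 for degrees 0…5.
Multiplying by (1 + t² + t⁴ + t⁶) gives running coefficients 1,0,2,0,3,0 for degrees 0…5.
Finally multiplying by (t + t⁶), the product of all factors after the first has coefficients 0,1,0,2,0,3 for degrees 0…5.
[t⁵] = 1·3 + 1·0 + 1·2 + 1·0 = 5.

5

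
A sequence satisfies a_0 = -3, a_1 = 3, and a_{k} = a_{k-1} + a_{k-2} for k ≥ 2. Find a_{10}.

The ordinary generating function has denominator 1 - q - q^2.
Iterating the recurrence: a_0,…,a_{10} = -3, 3, 0, 3, 3, 6, 9, 15, 24, 39, 63.

63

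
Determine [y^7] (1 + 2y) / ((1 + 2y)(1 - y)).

Partial fractions give a closed form: a_n = (1)·1^n.
At n = 7: a_7 = 1.

1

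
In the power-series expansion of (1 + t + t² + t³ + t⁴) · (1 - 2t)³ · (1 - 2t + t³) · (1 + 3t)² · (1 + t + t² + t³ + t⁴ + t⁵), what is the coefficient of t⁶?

-57

(1 + t + t² + t³ + t⁴) has coefficients 1,1,1,1,1 for degrees 0…4.
(1 - 2t)³ has coefficients 1,-6,12,-8,0,0,0 for degrees 0…6.
Multiplying by (1 - 2t + t³) gives running coefficients 1,-8,24,-31,10,12,-8 for degrees 0…6.
Multiplying by (1 + 3t)² gives running coefficients 1,-2,-15,41,40,-207,154 for degrees 0…6.
Finally multiplying by (1 + t + t² + t³ + t⁴ + t⁵), the product of all factors after the first has coefficients 1,-1,-16,25,65,-142,11 for degrees 0…6.
[t⁶] = 1·11 + 1·(-142) + 1·65 + 1·25 + 1·(-16) = -57.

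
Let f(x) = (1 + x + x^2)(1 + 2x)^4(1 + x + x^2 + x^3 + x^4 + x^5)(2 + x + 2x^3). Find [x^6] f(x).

925

(1 + x + x^2) has coefficients 1,1,1 for degrees 0…2.
(1 + 2x)^4 has coefficients 1,8,24,32,16,0,0 for degrees 0…6.
Multiplying by (1 + x + x^2 + x^3 + x^4 + x^5) gives running coefficients 1,9,33,65,81,81,80 for degrees 0…6.
Finally multiplying by (2 + x + 2x^3), the product of all factors after the first has coefficients 2,19,75,165,245,309,371 for degrees 0…6.
[x^6] = 1·371 + 1·309 + 1·245 = 925.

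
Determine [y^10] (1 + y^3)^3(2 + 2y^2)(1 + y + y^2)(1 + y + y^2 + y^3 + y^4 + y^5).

64

(1 + y^3)^3 has coefficients 1,0,0,3,0,0,3,0,0,1 for degrees 0…9.
(2 + 2y^2) has coefficients 2,0,2,0,0,0,0,0,0,0,0 for degrees 0…10.
Multiplying by (1 + y + y^2) gives running coefficients 2,2,4,2,2,0,0,0,0,0,0 for degrees 0…10.
Finally multiplying by (1 + y + y^2 + y^3 + y^4 + y^5), the product of all factors after the first has coefficients 2,4,8,10,12,12,10,8,4,2,0 for degrees 0…10.
[y^10] = 1·0 + 3·8 + 3·12 + 1·4 = 64.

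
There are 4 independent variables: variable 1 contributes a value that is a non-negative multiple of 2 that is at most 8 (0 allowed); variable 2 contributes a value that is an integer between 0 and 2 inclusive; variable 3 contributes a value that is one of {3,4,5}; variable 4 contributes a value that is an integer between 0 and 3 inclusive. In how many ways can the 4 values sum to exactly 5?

7

The generating function for the choices is (1 + q^2 + q^4 + q^6 + q^8)·(1 + q + q^2)·(q^3 + q^4 + q^5)·(1 + q + q^2 + q^3); the count is [q^5].
(1 + q^2 + q^4 + q^6 + q^8) has coefficients 1,0,1,0,1,0 for degrees 0…5.
(1 + q + q^2) has coefficients 1,1,1,0,0,0 for degrees 0…5.
Multiplying by (q^3 + q^4 + q^5) gives running coefficients 0,0,0,1,2,3 for degrees 0…5.
Finally multiplying by (1 + q + q^2 + q^3), the product of all factors after the first has coefficients 0,0,0,1,3,6 for degrees 0…5.
[q^5] = 1·6 + 1·1 + 1·0 = 7.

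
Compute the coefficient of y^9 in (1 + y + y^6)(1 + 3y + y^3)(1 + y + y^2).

4

(1 + y + y^6) has coefficients 1,1,0,0,0,0,1 for degrees 0…6.
(1 + 3y + y^3) has coefficients 1,3,0,1,0,0,0,0,0,0 for degrees 0…9.
Finally multiplying by (1 + y + y^2), the product of all factors after the first has coefficients 1,4,4,4,1,1,0,0,0,0 for degrees 0…9.
[y^9] = 1·0 + 1·0 + 1·4 = 4.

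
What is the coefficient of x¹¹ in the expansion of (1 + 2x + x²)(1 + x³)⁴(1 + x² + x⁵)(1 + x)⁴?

311

(1 + 2x + x²) has coefficients 1,2,1 for degrees 0…2.
(1 + x³)⁴ has coefficients 1,0,0,4,0,0,6,0,0,4,0,0 for degrees 0…11.
Multiplying by (1 + x² + x⁵) gives running coefficients 1,0,1,4,0,5,6,0,10,4,0,10 for degrees 0…11.
Finally multiplying by (1 + x)⁴, the product of all factors after the first has coefficients 1,4,7,12,23,33,43,58,66,73,82,74 for degrees 0…11.
[x¹¹] = 1·74 + 2·82 + 1·73 = 311.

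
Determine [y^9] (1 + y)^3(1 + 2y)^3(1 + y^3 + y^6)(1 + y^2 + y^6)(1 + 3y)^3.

9903

(1 + y)^3 has coefficients 1,3,3,1 for degrees 0…3.
(1 + 2y)^3 has coefficients 1,6,12,8,0,0,0,0,0,0 for degrees 0…9.
Multiplying by (1 + y^3 + y^6) gives running coefficients 1,6,12,9,6,12,9,6,12,8 for degrees 0…9.
Multiplying by (1 + y^2 + y^6) gives running coefficients 1,6,13,15,18,21,16,24,33,23 for degrees 0…9.
Finally multiplying by (1 + 3y)^3, the product of all factors after the first has coefficients 1,15,94,321,666,939,1096,1221,1248,1400 for degrees 0…9.
[y^9] = 1·1400 + 3·1248 + 3·1221 + 1·1096 = 9903.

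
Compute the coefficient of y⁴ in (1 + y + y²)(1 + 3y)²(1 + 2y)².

133

(1 + y + y²) has coefficients 1,1,1 for degrees 0…2.
(1 + 3y)² has coefficients 1,6,9,0,0 for degrees 0…4.
Finally multiplying by (1 + 2y)², the product of all factors after the first has coefficients 1,10,37,60,36 for degrees 0…4.
[y⁴] = 1·36 + 1·60 + 1·37 = 133.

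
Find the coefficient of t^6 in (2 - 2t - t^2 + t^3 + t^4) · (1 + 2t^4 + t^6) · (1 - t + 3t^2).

(2 - 2t - t^2 + t^3 + t^4) has coefficients 2,-2,-1,1,1 for degrees 0…4.
(1 + 2t^4 + t^6) has coefficients 1,0,0,0,2,0,1 for degrees 0…6.
Finally multiplying by (1 - t + 3t^2), the product of all factors after the first has coefficients 1,-1,3,0,2,-2,7 for degrees 0…6.
[t^6] = 2·7 − 2·(-2) − 1·2 + 1·0 + 1·3 = 19.

19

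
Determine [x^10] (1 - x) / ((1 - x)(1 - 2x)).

The denominator gives the recurrence a_n = 3a_(n−1) − 2a_(n−2) for n ≥ 2; the numerator fixes a_0 = 1, a_1 = 2.
Iterating: 1, 2, 4, 8, 16, 32, 64, 128, 256, 512, 1024, so a_10 = 1024.

1024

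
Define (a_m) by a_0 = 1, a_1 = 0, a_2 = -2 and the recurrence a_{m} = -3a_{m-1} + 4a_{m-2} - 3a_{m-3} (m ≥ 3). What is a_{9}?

20208

The ordinary generating function has denominator 1 + 3z - 4z^2 + 3z^3.
Iterating the recurrence: a_0,…,a_{9} = 1, 0, -2, 3, -17, 69, -284, 1179, -4880, 20208.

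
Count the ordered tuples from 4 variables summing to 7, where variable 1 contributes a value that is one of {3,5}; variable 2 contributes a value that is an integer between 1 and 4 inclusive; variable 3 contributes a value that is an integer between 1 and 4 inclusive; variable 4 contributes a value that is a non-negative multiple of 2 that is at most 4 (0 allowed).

5

The generating function for the choices is (q³ + q⁵)·(q + q² + q³ + q⁴)·(q + q² + q³ + q⁴)·(1 + q² + q⁴); the count is [q⁷].
(q³ + q⁵) has coefficients 0,0,0,1,0,1 for degrees 0…5.
(q + q² + q³ + q⁴) has coefficients 0,1,1,1,1,0,0,0 for degrees 0…7.
Multiplying by (q + q² + q³ + q⁴) gives running coefficients 0,0,1,2,3,4,3,2 for degrees 0…7.
Finally multiplying by (1 + q² + q⁴), the product of all factors after the first has coefficients 0,0,1,2,4,6,7,8 for degrees 0…7.
[q⁷] = 1·4 + 1·1 = 5.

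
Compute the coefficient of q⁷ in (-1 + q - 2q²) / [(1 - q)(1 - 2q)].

The denominator gives the recurrence a_n = 3a_(n−1) − 2a_(n−2) for n ≥ 3; the numerator fixes a_0 = -1, a_1 = -2, a_2 = -6.
Iterating: -1, -2, -6, -14, -30, -62, -126, -254, so a_7 = -254.

-254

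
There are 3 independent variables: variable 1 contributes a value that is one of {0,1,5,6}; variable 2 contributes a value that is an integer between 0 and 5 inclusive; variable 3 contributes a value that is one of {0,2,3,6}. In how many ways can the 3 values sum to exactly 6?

8

The generating function for the choices is (1 + t + t^5 + t^6)·(1 + t + t^2 + t^3 + t^4 + t^5)·(1 + t^2 + t^3 + t^6); the count is [t^6].
(1 + t + t^5 + t^6) has coefficients 1,1,0,0,0,1,1 for degrees 0…6.
(1 + t + t^2 + t^3 + t^4 + t^5) has coefficients 1,1,1,1,1,1,0 for degrees 0…6.
Finally multiplying by (1 + t^2 + t^3 + t^6), the product of all factors after the first has coefficients 1,1,2,3,3,3,3 for degrees 0…6.
[t^6] = 1·3 + 1·3 + 1·1 + 1·1 = 8.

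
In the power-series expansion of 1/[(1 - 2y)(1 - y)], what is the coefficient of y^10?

Partial fractions give a closed form: a_n = (2)·2^n + (-1)·1^n.
At n = 10: a_10 = 2047.

2047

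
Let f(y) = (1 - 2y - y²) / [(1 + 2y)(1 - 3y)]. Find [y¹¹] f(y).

22186

The denominator gives the recurrence a_n = a_(n−1) + 6a_(n−2) for n ≥ 3; the numerator fixes a_0 = 1, a_1 = -1, a_2 = 4.
Iterating: 1, -1, 4, -2, 22, 10, 142, 202, 1054, 2266, 8590, 22186, so a_11 = 22186.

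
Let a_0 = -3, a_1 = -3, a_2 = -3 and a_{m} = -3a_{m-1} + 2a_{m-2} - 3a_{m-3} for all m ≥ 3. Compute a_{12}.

-1373208

The ordinary generating function has denominator 1 + 3z - 2z^2 + 3z^3.
Iterating the recurrence: a_0,…,a_{12} = -3, -3, -3, 12, -33, 132, -498, 1857, -6963, 26097, -97788, 366447, -1373208.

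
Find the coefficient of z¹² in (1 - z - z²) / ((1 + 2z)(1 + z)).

The denominator gives the recurrence a_n = −3a_(n−1) − 2a_(n−2) for n ≥ 3; the numerator fixes a_0 = 1, a_1 = -4, a_2 = 9.
Iterating: 1, -4, 9, -19, 39, -79, 159, -319, 639, -1279, 2559, -5119, 10239, so a_12 = 10239.

10239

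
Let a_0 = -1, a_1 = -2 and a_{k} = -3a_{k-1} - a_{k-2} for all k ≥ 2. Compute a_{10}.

The ordinary generating function has denominator 1 + 3x + x^2.
Iterating the recurrence: a_0,…,a_{10} = -1, -2, 7, -19, 50, -131, 343, -898, 2351, -6155, 16114.

16114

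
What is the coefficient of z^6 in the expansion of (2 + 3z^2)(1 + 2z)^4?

48

(2 + 3z^2) has coefficients 2,0,3 for degrees 0…2.
(1 + 2z)^4 has coefficients 1,8,24,32,16,0,0 for degrees 0…6.
[z^6] = 2·0 + 3·16 = 48.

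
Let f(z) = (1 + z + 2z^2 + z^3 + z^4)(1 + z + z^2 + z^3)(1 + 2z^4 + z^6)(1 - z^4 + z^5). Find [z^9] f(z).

(1 + z + 2z^2 + z^3 + z^4) has coefficients 1,1,2,1,1 for degrees 0…4.
(1 + z + z^2 + z^3) has coefficients 1,1,1,1,0,0,0,0,0,0 for degrees 0…9.
Multiplying by (1 + 2z^4 + z^6) gives running coefficients 1,1,1,1,2,2,3,3,1,1 for degrees 0…9.
Finally multiplying by (1 - z^4 + z^5), the product of all factors after the first has coefficients 1,1,1,1,1,2,3,3,0,1 for degrees 0…9.
[z^9] = 1·1 + 1·0 + 2·3 + 1·3 + 1·2 = 12.

12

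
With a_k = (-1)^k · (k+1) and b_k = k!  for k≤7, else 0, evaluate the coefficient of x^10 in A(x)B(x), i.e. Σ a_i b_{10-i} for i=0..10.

-17141

Write out a_i and b_{10-i} for i = 0,…,10 and sum the products.
Σ = 1·0 − 2·0 + 3·0 − 4·5040 + 5·720 − 6·120 + 7·24 − 8·6 + 9·2 − 10·1 + 11·1 = -17141.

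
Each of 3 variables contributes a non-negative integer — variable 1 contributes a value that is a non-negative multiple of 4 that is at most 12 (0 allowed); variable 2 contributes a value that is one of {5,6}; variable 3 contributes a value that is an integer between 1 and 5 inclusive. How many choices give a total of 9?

The generating function for the choices is (1 + z^4 + z^8 + z^12)·(z^5 + z^6)·(z + z^2 + z^3 + z^4 + z^5); the count is [z^9].
(1 + z^4 + z^8 + z^12) has coefficients 1,0,0,0,1,0,0,0,1,0 for degrees 0…9.
(z^5 + z^6) has coefficients 0,0,0,0,0,1,1,0,0,0 for degrees 0…9.
Finally multiplying by (z + z^2 + z^3 + z^4 + z^5), the product of all factors after the first has coefficients 0,0,0,0,0,0,1,2,2,2 for degrees 0…9.
[z^9] = 1·2 + 1·0 + 1·0 = 2.

2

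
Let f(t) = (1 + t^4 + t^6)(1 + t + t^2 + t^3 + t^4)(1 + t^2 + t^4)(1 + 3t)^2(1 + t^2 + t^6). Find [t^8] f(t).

151

(1 + t^4 + t^6) has coefficients 1,0,0,0,1,0,1 for degrees 0…6.
(1 + t + t^2 + t^3 + t^4) has coefficients 1,1,1,1,1,0,0,0,0 for degrees 0…8.
Multiplying by (1 + t^2 + t^4) gives running coefficients 1,1,2,2,3,2,2,1,1 for degrees 0…8.
Multiplying by (1 + 3t)^2 gives running coefficients 1,7,17,23,33,38,41,31,25 for degrees 0…8.
Finally multiplying by (1 + t^2 + t^6), the product of all factors after the first has coefficients 1,7,18,30,50,61,75,76,83 for degrees 0…8.
[t^8] = 1·83 + 1·50 + 1·18 = 151.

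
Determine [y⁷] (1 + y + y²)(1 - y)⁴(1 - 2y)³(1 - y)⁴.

(1 + y + y²) has coefficients 1,1,1 for degrees 0…2.
(1 - y)⁴ has coefficients 1,-4,6,-4,1,0,0,0 for degrees 0…7.
Multiplying by (1 - 2y)³ gives running coefficients 1,-10,42,-96,129,-102,44,-8 for degrees 0…7.
Finally multiplying by (1 - y)⁴, the product of all factors after the first has coefficients 1,-14,88,-328,806,-1372,1652,-1408 for degrees 0…7.
[y⁷] = 1·(-1408) + 1·1652 + 1·(-1372) = -1128.

-1128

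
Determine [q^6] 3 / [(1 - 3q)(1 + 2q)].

Partial fractions give a closed form: a_n = (9/5)·3^n + (6/5)·(-2)^n.
At n = 6: a_6 = 1389.

1389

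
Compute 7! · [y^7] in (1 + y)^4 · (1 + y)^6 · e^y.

2501801

The EGF product rule gives c_7 = Σ_{k_1+k_2+k_3=7} C(7; k_1,k_2,k_3) · ∏ g_i(k_i), where (1+y)^4 gives the falling factorial (4)_k; (1+y)^6 gives the falling factorial (6)_k; e^y gives (1)^k.
g_1(k) for k = 0…7: 1, 4, 12, 24, 24, 0, 0, 0.
g_2(k) for k = 0…7: 1, 6, 30, 120, 360, 720, 720, 0.
g_3(k) for k = 0…7: 1, 1, 1, 1, 1, 1, 1, 1.
First combine the last two factors: h(k) = Σ_j C(k,j)·g_2(j)·g_3(k−j) for k = 0…7: 1, 7, 43, 229, 1045, 4051, 13327, 37633.
c_7 = Σ_k C(7,k)·g_1(k)·h(7−k) = 1·1·37633 + 7·4·13327 + 21·12·4051 + 35·24·1045 + 35·24·229 = 37633 + 373156 + 1020852 + 877800 + 192360 = 2501801.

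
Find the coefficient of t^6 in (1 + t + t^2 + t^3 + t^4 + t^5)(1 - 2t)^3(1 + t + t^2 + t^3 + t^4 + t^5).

(1 + t + t^2 + t^3 + t^4 + t^5) has coefficients 1,1,1,1,1,1 for degrees 0…5.
(1 - 2t)^3 has coefficients 1,-6,12,-8,0,0,0 for degrees 0…6.
Finally multiplying by (1 + t + t^2 + t^3 + t^4 + t^5), the product of all factors after the first has coefficients 1,-5,7,-1,-1,-1,-2 for degrees 0…6.
[t^6] = 1·(-2) + 1·(-1) + 1·(-1) + 1·(-1) + 1·7 + 1·(-5) = -3.

-3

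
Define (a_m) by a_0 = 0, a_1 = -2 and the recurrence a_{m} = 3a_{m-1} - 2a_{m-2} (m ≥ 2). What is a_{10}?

-2046

The ordinary generating function has denominator 1 - 3x + 2x^2.
Iterating the recurrence: a_0,…,a_{10} = 0, -2, -6, -14, -30, -62, -126, -254, -510, -1022, -2046.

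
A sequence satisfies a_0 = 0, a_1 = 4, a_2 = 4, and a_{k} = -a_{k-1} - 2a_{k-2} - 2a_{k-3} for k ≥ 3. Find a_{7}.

-44

The ordinary generating function has denominator 1 + z + 2z^2 + 2z^3.
Iterating the recurrence: a_0,…,a_{7} = 0, 4, 4, -12, -4, 20, 12, -44.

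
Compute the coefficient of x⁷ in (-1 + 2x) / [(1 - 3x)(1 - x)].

-1094

Partial fractions give a closed form: a_n = (-1/2)·3^n + (-1/2)·1^n.
At n = 7: a_7 = -1094.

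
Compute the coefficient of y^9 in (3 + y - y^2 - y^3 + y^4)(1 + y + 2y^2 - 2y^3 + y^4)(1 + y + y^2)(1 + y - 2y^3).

-9

(3 + y - y^2 - y^3 + y^4) has coefficients 3,1,-1,-1,1 for degrees 0…4.
(1 + y + 2y^2 - 2y^3 + y^4) has coefficients 1,1,2,-2,1,0,0,0,0,0 for degrees 0…9.
Multiplying by (1 + y + y^2) gives running coefficients 1,2,4,1,1,-1,1,0,0,0 for degrees 0…9.
Finally multiplying by (1 + y - 2y^3), the product of all factors after the first has coefficients 1,3,6,3,-2,-8,-2,-1,2,-2 for degrees 0…9.
[y^9] = 3·(-2) + 1·2 − 1·(-1) − 1·(-2) + 1·(-8) = -9.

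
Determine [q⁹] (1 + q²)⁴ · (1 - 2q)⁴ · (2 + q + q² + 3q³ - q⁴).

509

(1 + q²)⁴ has coefficients 1,0,4,0,6,0,4,0,1 for degrees 0…8.
(1 - 2q)⁴ has coefficients 1,-8,24,-32,16,0,0,0,0,0 for degrees 0…9.
Finally multiplying by (2 + q + q² + 3q³ - q⁴), the product of all factors after the first has coefficients 2,-15,41,-45,-1,64,-104,80,-16,0 for degrees 0…9.
[q⁹] = 1·0 + 4·80 + 6·64 + 4·(-45) + 1·(-15) = 509.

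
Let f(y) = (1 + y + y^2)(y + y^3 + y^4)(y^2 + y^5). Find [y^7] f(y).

(1 + y + y^2) has coefficients 1,1,1 for degrees 0…2.
(y + y^3 + y^4) has coefficients 0,1,0,1,1,0,0,0 for degrees 0…7.
Finally multiplying by (y^2 + y^5), the product of all factors after the first has coefficients 0,0,0,1,0,1,2,0 for degrees 0…7.
[y^7] = 1·0 + 1·2 + 1·1 = 3.

3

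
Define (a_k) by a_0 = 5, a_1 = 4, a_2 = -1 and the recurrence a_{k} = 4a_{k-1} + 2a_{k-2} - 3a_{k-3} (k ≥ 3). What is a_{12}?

-6898003

The ordinary generating function has denominator 1 - 4x - 2x^2 + 3x^3.
Iterating the recurrence: a_0,…,a_{12} = 5, 4, -1, -11, -58, -251, -1087, -4676, -20125, -86591, -372586, -1603151, -6898003.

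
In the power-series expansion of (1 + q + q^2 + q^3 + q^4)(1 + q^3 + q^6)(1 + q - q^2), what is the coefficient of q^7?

3

(1 + q + q^2 + q^3 + q^4) has coefficients 1,1,1,1,1 for degrees 0…4.
(1 + q^3 + q^6) has coefficients 1,0,0,1,0,0,1,0 for degrees 0…7.
Finally multiplying by (1 + q - q^2), the product of all factors after the first has coefficients 1,1,-1,1,1,-1,1,1 for degrees 0…7.
[q^7] = 1·1 + 1·1 + 1·(-1) + 1·1 + 1·1 = 3.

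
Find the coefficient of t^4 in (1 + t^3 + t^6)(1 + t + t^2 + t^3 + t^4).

2

(1 + t^3 + t^6) has coefficients 1,0,0,1,0 for degrees 0…4.
(1 + t + t^2 + t^3 + t^4) has coefficients 1,1,1,1,1 for degrees 0…4.
[t^4] = 1·1 + 1·1 = 2.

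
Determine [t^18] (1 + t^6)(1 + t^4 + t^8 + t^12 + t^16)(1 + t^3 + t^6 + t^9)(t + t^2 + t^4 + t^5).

(1 + t^6) has coefficients 1,0,0,0,0,0,1 for degrees 0…6.
(1 + t^4 + t^8 + t^12 + t^16) has coefficients 1,0,0,0,1,0,0,0,1,0,0,0,1,0,0,0,1,0,0 for degrees 0…18.
Multiplying by (1 + t^3 + t^6 + t^9) gives running coefficients 1,0,0,1,1,0,1,1,1,1,1,1,1,1,1,1,1,1,1 for degrees 0…18.
Finally multiplying by (t + t^2 + t^4 + t^5), the product of all factors after the first has coefficients 0,1,1,0,2,3,1,2,4,3,3,4,4,4,4,4,4,4,4 for degrees 0…18.
[t^18] = 1·4 + 1·4 = 8.

8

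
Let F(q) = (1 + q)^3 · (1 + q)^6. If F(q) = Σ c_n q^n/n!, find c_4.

The EGF product rule gives c_4 = Σ_{k_1+k_2=4} C(4; k_1,k_2) · ∏ g_i(k_i), where (1+q)^3 gives the falling factorial (3)_k; (1+q)^6 gives the falling factorial (6)_k.
g_1(k) for k = 0…4: 1, 3, 6, 6, 0.
g_2(k) for k = 0…4: 1, 6, 30, 120, 360.
c_4 = Σ_k C(4,k)·g_1(k)·g_2(4−k) = 1·1·360 + 4·3·120 + 6·6·30 + 4·6·6 = 360 + 1440 + 1080 + 144 = 3024.

3024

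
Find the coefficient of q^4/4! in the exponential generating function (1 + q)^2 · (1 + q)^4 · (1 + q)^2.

The EGF product rule gives c_4 = Σ_{k_1+k_2+k_3=4} C(4; k_1,k_2,k_3) · ∏ g_i(k_i), where (1+q)^2 gives the falling factorial (2)_k; (1+q)^4 gives the falling factorial (4)_k; (1+q)^2 gives the falling factorial (2)_k.
g_1(k) for k = 0…4: 1, 2, 2, 0, 0.
g_2(k) for k = 0…4: 1, 4, 12, 24, 24.
g_3(k) for k = 0…4: 1, 2, 2, 0, 0.
First combine the last two factors: h(k) = Σ_j C(k,j)·g_2(j)·g_3(k−j) for k = 0…4: 1, 6, 30, 120, 360.
c_4 = Σ_k C(4,k)·g_1(k)·h(4−k) = 1·1·360 + 4·2·120 + 6·2·30 = 360 + 960 + 360 = 1680.

1680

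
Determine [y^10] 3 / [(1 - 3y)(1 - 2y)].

525297

The denominator gives the recurrence a_n = 5a_(n−1) − 6a_(n−2) for n ≥ 2; the numerator fixes a_0 = 3, a_1 = 15.
Iterating: 3, 15, 57, 195, 633, 1995, 6177, 18915, 57513, 174075, 525297, so a_10 = 525297.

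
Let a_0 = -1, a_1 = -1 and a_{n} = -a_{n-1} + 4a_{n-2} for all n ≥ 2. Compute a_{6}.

-51

The ordinary generating function has denominator 1 + x - 4x^2.
Iterating the recurrence: a_0,…,a_{6} = -1, -1, -3, -1, -11, 7, -51.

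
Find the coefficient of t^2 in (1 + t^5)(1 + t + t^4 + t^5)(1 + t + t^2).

2

(1 + t^5) has coefficients 1,0,0 for degrees 0…2.
(1 + t + t^4 + t^5) has coefficients 1,1,0 for degrees 0…2.
Finally multiplying by (1 + t + t^2), the product of all factors after the first has coefficients 1,2,2 for degrees 0…2.
[t^2] = 1·2 = 2.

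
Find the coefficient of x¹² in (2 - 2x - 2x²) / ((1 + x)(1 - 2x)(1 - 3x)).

1325872

Partial fractions give a closed form: a_n = (1/6)·(-1)^n + (-2/3)·2^n + (5/2)·3^n.
At n = 12: a_12 = 1325872.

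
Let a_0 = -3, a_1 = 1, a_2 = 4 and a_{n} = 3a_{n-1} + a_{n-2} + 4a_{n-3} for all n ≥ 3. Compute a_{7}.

589

The ordinary generating function has denominator 1 - 3x - x^2 - 4x^3.
Iterating the recurrence: a_0,…,a_{7} = -3, 1, 4, 1, 11, 50, 165, 589.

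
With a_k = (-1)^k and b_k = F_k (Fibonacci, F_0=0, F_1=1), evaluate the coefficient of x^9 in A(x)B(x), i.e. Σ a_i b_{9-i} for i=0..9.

The convolution is the t^9 coefficient of A(t)B(t).
Σ = 1·34 − 1·21 + 1·13 − 1·8 + 1·5 − 1·3 + 1·2 − 1·1 + 1·1 − 1·0 = 22.

22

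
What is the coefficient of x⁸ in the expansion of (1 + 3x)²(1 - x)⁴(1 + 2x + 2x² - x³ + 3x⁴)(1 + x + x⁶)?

53

(1 + 3x)² has coefficients 1,6,9 for degrees 0…2.
(1 - x)⁴ has coefficients 1,-4,6,-4,1,0,0,0,0 for degrees 0…8.
Multiplying by (1 + 2x + 2x² - x³ + 3x⁴) gives running coefficients 1,-2,0,-1,12,-24,24,-13,3 for degrees 0…8.
Finally multiplying by (1 + x + x⁶), the product of all factors after the first has coefficients 1,-1,-2,-1,11,-12,1,9,-10 for degrees 0…8.
[x⁸] = 1·(-10) + 6·9 + 9·1 = 53.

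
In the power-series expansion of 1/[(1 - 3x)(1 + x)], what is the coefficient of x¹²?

398581

Partial fractions give a closed form: a_n = (3/4)·3^n + (1/4)·(-1)^n.
At n = 12: a_12 = 398581.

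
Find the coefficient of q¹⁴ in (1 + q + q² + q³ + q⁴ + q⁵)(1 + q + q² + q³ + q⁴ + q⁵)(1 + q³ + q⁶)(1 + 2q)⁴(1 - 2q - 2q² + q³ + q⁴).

-802

(1 + q + q² + q³ + q⁴ + q⁵) has coefficients 1,1,1,1,1,1 for degrees 0…5.
(1 + q + q² + q³ + q⁴ + q⁵) has coefficients 1,1,1,1,1,1,0,0,0,0,0,0,0,0,0 for degrees 0…14.
Multiplying by (1 + q³ + q⁶) gives running coefficients 1,1,1,2,2,2,2,2,2,1,1,1,0,0,0 for degrees 0…14.
Multiplying by (1 + 2q)⁴ gives running coefficients 1,9,33,66,90,114,146,162,162,161,153,129,96,72,48 for degrees 0…14.
Finally multiplying by (1 - 2q - 2q² + q³ + q⁴), the product of all factors after the first has coefficients 1,7,13,-17,-98,-156,-163,-202,-250,-227,-185,-175,-145,-64,-6 for degrees 0…14.
[q¹⁴] = 1·(-6) + 1·(-64) + 1·(-145) + 1·(-175) + 1·(-185) + 1·(-227) = -802.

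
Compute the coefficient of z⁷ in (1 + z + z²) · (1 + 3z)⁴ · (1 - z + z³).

162

(1 + z + z²) has coefficients 1,1,1 for degrees 0…2.
(1 + 3z)⁴ has coefficients 1,12,54,108,81,0,0,0 for degrees 0…7.
Finally multiplying by (1 - z + z³), the product of all factors after the first has coefficients 1,11,42,55,-15,-27,108,81 for degrees 0…7.
[z⁷] = 1·81 + 1·108 + 1·(-27) = 162.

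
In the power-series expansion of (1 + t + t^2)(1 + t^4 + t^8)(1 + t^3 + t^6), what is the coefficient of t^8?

3

(1 + t + t^2) has coefficients 1,1,1 for degrees 0…2.
(1 + t^4 + t^8) has coefficients 1,0,0,0,1,0,0,0,1 for degrees 0…8.
Finally multiplying by (1 + t^3 + t^6), the product of all factors after the first has coefficients 1,0,0,1,1,0,1,1,1 for degrees 0…8.
[t^8] = 1·1 + 1·1 + 1·1 = 3.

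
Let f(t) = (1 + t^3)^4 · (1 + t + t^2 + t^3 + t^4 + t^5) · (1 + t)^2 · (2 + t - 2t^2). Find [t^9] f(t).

50

(1 + t^3)^4 has coefficients 1,0,0,4,0,0,6,0,0,4 for degrees 0…9.
(1 + t + t^2 + t^3 + t^4 + t^5) has coefficients 1,1,1,1,1,1,0,0,0,0 for degrees 0…9.
Multiplying by (1 + t)^2 gives running coefficients 1,3,4,4,4,4,3,1,0,0 for degrees 0…9.
Finally multiplying by (2 + t - 2t^2), the product of all factors after the first has coefficients 2,7,9,6,4,4,2,-3,-5,-2 for degrees 0…9.
[t^9] = 1·(-2) + 4·2 + 6·6 + 4·2 = 50.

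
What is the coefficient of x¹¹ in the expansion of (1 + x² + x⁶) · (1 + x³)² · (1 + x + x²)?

2

(1 + x² + x⁶) has coefficients 1,0,1,0,0,0,1 for degrees 0…6.
(1 + x³)² has coefficients 1,0,0,2,0,0,1,0,0,0,0,0 for degrees 0…11.
Finally multiplying by (1 + x + x²), the product of all factors after the first has coefficients 1,1,1,2,2,2,1,1,1,0,0,0 for degrees 0…11.
[x¹¹] = 1·0 + 1·0 + 1·2 = 2.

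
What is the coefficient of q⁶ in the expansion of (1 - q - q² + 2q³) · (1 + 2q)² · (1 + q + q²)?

12

(1 - q - q² + 2q³) has coefficients 1,-1,-1,2 for degrees 0…3.
(1 + 2q)² has coefficients 1,4,4,0,0,0,0 for degrees 0…6.
Finally multiplying by (1 + q + q²), the product of all factors after the first has coefficients 1,5,9,8,4,0,0 for degrees 0…6.
[q⁶] = 1·0 − 1·0 − 1·4 + 2·8 = 12.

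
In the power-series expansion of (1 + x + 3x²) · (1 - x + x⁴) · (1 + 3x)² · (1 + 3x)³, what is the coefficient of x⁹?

1458

(1 + x + 3x²) has coefficients 1,1,3 for degrees 0…2.
(1 - x + x⁴) has coefficients 1,-1,0,0,1,0,0,0,0,0 for degrees 0…9.
Multiplying by (1 + 3x)² gives running coefficients 1,5,3,-9,1,6,9,0,0,0 for degrees 0…9.
Finally multiplying by (1 + 3x)³, the product of all factors after the first has coefficients 1,14,75,180,136,-147,-153,270,405,243 for degrees 0…9.
[x⁹] = 1·243 + 1·405 + 3·270 = 1458.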